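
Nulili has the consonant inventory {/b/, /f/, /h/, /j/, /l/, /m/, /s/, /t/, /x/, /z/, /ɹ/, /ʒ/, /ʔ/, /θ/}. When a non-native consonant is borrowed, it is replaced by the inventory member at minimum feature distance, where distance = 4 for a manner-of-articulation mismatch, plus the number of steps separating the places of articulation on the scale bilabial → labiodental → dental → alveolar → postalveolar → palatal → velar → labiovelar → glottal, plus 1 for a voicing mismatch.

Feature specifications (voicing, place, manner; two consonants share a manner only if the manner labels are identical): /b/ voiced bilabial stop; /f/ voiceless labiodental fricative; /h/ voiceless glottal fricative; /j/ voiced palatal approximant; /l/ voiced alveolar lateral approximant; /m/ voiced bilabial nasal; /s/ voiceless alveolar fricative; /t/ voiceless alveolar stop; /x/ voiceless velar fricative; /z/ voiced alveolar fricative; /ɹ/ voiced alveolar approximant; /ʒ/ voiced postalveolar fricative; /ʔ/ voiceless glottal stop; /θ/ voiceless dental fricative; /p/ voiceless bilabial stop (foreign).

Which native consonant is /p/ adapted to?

/b/ is closest: same manner (stop), place distance 0 (bilabial→bilabial), voicing differs (+1); total 1. Next closest is /t/ at distance 3.

b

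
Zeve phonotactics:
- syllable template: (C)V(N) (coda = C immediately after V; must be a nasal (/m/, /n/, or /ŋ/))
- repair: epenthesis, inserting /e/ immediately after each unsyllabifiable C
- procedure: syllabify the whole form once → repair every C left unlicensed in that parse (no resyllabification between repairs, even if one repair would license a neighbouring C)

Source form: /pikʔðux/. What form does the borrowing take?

Syllabifying with onset maximization leaves /k/, /ʔ/, /x/ stranded (only a nasal (/m/, /n/, or /ŋ/) is licensed in coda position; onsets are limited to one consonant).
Each unlicensed consonant becomes the onset of a new syllable: /k/ → /ke/, /ʔ/ → /ʔe/, /x/ → /xe/.

pikeʔeðuxe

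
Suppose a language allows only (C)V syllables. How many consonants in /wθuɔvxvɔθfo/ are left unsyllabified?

Syllabifying with onset maximization leaves /w/, /v/, /x/, /θ/ stranded (no codas are permitted; onsets are limited to one consonant).

4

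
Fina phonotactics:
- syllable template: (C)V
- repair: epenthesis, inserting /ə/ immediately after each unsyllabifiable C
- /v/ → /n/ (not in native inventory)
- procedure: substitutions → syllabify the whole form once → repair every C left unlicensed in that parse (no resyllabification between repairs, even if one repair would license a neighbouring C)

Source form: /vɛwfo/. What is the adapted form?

nɛwəfo

Substitution: /v/ → /n/, giving /nɛwfo/.
The consonants /w/ cannot be parsed into a legal (C)V syllable (no codas are permitted; onsets are limited to one consonant).
Each unlicensed consonant becomes the onset of a new syllable: /w/ → /wə/.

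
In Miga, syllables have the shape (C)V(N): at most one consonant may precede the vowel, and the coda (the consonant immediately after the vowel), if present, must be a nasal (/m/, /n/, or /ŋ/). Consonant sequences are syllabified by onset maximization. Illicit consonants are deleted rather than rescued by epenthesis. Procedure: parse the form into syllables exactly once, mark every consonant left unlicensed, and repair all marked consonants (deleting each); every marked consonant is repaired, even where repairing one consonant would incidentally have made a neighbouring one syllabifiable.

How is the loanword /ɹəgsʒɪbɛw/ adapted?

ɹəʒɪbɛ

Under (C)V(N), the unsyllabifiable consonants are /g/, /s/, /w/ (only a nasal (/m/, /n/, or /ŋ/) is licensed in coda position; onsets are limited to one consonant).
Each unlicensed consonant is deleted: /g/, /s/, /w/.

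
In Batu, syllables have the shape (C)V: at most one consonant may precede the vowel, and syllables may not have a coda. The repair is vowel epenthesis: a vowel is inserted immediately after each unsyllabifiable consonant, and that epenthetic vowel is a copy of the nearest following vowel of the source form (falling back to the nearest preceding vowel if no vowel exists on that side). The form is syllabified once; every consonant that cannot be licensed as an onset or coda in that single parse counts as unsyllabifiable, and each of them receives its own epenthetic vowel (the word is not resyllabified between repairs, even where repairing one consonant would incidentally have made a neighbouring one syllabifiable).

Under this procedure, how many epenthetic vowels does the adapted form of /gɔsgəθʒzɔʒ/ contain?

The unsyllabifiable consonants are /s/, /θ/, /ʒ/, /ʒ/; each receives one epenthetic vowel.

4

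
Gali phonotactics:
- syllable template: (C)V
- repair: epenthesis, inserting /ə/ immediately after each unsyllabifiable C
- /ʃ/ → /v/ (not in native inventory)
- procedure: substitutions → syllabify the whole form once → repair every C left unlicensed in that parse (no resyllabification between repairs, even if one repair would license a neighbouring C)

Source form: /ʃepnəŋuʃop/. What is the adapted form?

vepənəŋuvopə

Substitution: /ʃ/ → /v/, giving /vepnəŋuvop/.
Syllabifying with onset maximization leaves /p/, /p/ stranded (no codas are permitted; onsets are limited to one consonant).
Inserting the epenthetic vowel yields /p/ → /pə/, /p/ → /pə/.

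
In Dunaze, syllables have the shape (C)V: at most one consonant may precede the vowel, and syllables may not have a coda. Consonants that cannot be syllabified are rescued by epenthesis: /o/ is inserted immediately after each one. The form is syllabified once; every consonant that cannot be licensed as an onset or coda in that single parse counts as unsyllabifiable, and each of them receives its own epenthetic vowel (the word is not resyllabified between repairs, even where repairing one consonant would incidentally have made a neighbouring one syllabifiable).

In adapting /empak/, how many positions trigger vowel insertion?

The unsyllabifiable consonants are /m/, /k/; each receives one epenthetic vowel.

2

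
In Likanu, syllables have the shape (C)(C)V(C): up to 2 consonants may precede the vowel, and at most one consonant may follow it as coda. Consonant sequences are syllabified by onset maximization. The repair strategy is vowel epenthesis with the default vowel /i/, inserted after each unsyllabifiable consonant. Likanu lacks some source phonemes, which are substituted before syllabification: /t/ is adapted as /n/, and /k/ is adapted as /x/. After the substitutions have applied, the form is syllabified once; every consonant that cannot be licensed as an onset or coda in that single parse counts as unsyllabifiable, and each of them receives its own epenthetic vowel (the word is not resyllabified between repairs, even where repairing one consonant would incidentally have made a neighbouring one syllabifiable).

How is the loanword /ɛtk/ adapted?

ɛnxi

Substitution: /t/ → /n/, /k/ → /x/, giving /ɛnx/.
The consonants /x/ cannot be parsed into a legal (C)(C)V(C) syllable (at most one coda consonant is licensed; onsets may contain at most 2 consonants).
Each unlicensed consonant becomes the onset of a new syllable: /x/ → /xi/.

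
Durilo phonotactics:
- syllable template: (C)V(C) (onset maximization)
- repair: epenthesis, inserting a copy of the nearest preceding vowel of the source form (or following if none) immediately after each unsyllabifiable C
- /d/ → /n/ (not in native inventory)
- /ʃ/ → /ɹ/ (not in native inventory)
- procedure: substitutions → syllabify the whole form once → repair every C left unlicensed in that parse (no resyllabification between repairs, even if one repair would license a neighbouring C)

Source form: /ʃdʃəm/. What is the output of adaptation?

ɹənəɹəm

Substitution: /ʃ/ → /ɹ/, /d/ → /n/, giving /ɹnɹəm/.
Syllabifying with onset maximization leaves /ɹ/, /n/ stranded (at most one coda consonant is licensed; onsets are limited to one consonant).
Each unlicensed consonant becomes the onset of a new syllable: /ɹ/ → /ɹə/, /n/ → /nə/.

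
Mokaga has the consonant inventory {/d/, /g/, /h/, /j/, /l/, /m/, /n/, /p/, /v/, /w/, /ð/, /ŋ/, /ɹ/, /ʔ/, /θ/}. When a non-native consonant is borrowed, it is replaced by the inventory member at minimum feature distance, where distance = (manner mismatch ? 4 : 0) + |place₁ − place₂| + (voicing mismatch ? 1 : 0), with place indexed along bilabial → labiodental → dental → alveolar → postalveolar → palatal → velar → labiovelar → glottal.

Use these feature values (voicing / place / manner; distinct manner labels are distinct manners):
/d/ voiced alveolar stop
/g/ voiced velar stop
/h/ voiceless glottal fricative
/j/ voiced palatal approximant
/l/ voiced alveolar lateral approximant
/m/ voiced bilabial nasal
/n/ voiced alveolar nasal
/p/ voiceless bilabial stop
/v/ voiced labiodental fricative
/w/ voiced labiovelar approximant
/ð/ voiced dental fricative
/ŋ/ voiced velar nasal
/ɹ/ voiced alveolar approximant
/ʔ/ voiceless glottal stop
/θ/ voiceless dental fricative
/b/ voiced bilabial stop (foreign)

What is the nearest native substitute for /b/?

p

/p/ is closest: same manner (stop), place distance 0 (bilabial→bilabial), voicing differs (+1); total 1. Next closest is /d/ at distance 3.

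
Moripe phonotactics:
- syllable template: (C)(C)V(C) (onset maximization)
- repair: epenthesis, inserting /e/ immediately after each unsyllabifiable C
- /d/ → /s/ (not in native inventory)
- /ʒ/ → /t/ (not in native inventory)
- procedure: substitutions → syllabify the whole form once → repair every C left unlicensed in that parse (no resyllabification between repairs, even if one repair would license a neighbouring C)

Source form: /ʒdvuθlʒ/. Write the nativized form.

tesvuθlete

Substitution: /ʒ/ → /t/, /d/ → /s/, giving /tsvuθlt/.
Under (C)(C)V(C), the unsyllabifiable consonants are /t/, /l/, /t/ (at most one coda consonant is licensed; onsets may contain at most 2 consonants).
Each unlicensed consonant becomes the onset of a new syllable: /t/ → /te/, /l/ → /le/, /t/ → /te/.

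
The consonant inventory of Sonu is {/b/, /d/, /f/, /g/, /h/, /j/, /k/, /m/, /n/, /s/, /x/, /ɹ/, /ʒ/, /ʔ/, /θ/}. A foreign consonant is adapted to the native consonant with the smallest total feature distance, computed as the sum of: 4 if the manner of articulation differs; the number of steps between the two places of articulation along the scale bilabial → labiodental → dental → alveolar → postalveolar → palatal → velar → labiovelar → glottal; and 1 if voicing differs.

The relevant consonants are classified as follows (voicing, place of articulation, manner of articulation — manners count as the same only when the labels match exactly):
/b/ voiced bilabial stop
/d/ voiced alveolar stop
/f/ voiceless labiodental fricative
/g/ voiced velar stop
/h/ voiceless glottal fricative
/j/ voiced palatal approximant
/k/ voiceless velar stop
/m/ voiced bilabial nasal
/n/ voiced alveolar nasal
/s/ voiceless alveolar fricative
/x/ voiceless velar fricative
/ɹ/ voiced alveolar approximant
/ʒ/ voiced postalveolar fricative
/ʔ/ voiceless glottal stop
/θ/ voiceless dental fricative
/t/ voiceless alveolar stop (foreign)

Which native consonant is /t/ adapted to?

d

/d/ is closest: same manner (stop), place distance 0 (alveolar→alveolar), voicing differs (+1); total 1. Next closest is /k/ at distance 3.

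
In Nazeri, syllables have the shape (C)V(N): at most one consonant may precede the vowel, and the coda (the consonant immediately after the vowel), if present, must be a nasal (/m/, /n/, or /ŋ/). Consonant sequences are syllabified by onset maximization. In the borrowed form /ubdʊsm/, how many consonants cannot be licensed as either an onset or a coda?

3

Under (C)V(N), the unsyllabifiable consonants are /b/, /s/, /m/ (only a nasal (/m/, /n/, or /ŋ/) is licensed in coda position; onsets are limited to one consonant).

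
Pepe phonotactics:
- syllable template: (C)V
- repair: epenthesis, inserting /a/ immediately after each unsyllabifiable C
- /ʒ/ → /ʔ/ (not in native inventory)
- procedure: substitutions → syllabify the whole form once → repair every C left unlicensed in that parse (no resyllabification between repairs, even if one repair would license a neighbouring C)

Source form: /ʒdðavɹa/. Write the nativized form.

Substitution: /ʒ/ → /ʔ/, giving /ʔdðavɹa/.
Syllabifying with onset maximization leaves /ʔ/, /d/, /v/ stranded (no codas are permitted; onsets are limited to one consonant).
Inserting the epenthetic vowel yields /ʔ/ → /ʔa/, /d/ → /da/, /v/ → /va/.

ʔadaðavaɹa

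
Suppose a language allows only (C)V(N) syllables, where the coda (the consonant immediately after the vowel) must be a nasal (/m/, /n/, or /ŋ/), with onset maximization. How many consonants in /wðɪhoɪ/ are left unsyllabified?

The consonants /w/ cannot be parsed into a legal (C)V(N) syllable (only a nasal (/m/, /n/, or /ŋ/) is licensed in coda position; onsets are limited to one consonant).

1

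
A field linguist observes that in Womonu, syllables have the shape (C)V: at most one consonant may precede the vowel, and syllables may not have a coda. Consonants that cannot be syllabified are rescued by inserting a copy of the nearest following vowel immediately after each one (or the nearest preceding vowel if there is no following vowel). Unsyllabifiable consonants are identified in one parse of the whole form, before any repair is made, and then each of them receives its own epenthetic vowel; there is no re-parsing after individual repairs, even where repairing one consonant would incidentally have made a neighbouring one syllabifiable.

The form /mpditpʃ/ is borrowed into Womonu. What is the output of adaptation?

mipiditipiʃi

Under (C)V, the unsyllabifiable consonants are /m/, /p/, /t/, /p/, /ʃ/ (no codas are permitted; onsets are limited to one consonant).
Inserting the epenthetic vowel yields /m/ → /mi/, /p/ → /pi/, /t/ → /ti/, /p/ → /pi/, /ʃ/ → /ʃi/.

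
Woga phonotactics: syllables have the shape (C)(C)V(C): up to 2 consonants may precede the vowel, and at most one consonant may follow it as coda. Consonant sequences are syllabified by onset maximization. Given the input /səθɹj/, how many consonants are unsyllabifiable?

2

Under (C)(C)V(C), the unsyllabifiable consonants are /ɹ/, /j/ (at most one coda consonant is licensed; onsets may contain at most 2 consonants).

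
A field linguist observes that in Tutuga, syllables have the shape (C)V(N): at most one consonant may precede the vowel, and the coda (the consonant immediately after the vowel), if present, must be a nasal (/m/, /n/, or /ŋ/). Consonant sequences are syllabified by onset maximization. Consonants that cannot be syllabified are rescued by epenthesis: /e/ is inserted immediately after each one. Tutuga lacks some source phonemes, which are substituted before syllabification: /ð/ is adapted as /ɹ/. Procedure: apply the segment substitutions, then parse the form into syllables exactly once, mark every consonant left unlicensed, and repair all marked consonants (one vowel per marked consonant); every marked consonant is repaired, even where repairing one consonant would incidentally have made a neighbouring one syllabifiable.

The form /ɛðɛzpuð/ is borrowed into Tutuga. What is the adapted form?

ɛɹɛzepuɹe

Substitution: /ð/ → /ɹ/, giving /ɛɹɛzpuɹ/.
The consonants /z/, /ɹ/ cannot be parsed into a legal (C)V(N) syllable (only a nasal (/m/, /n/, or /ŋ/) is licensed in coda position; onsets are limited to one consonant).
Each unlicensed consonant becomes the onset of a new syllable: /z/ → /ze/, /ɹ/ → /ɹe/.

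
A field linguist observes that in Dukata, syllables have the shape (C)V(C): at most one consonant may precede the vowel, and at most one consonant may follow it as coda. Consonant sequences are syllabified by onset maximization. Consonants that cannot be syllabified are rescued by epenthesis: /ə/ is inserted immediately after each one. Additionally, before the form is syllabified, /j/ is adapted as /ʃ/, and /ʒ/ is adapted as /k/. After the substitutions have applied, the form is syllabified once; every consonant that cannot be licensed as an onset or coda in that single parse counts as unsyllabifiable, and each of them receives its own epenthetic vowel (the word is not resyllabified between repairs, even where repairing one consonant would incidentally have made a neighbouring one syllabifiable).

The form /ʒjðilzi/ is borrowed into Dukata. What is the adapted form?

Substitution: /ʒ/ → /k/, /j/ → /ʃ/, giving /kʃðilzi/.
Under (C)V(C), the unsyllabifiable consonants are /k/, /ʃ/ (at most one coda consonant is licensed; onsets are limited to one consonant).
Inserting the epenthetic vowel yields /k/ → /kə/, /ʃ/ → /ʃə/.

kəʃəðilzi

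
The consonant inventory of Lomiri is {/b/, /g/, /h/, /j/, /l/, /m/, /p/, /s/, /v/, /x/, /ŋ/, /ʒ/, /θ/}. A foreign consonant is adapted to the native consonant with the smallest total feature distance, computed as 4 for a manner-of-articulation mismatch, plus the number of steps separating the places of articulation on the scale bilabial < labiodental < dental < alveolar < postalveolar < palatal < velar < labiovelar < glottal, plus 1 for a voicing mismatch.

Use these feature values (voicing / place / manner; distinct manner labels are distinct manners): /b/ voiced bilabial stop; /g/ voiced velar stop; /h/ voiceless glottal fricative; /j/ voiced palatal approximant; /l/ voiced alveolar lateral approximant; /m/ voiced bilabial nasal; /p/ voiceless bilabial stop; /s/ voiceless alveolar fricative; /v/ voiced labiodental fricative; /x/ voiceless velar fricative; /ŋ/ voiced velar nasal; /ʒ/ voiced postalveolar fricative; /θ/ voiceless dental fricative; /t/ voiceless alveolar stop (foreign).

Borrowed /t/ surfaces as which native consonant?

/p/ is closest: same manner (stop), place distance 3 (alveolar→bilabial), same voicing; total 3. Next closest is /b/ at distance 4.

p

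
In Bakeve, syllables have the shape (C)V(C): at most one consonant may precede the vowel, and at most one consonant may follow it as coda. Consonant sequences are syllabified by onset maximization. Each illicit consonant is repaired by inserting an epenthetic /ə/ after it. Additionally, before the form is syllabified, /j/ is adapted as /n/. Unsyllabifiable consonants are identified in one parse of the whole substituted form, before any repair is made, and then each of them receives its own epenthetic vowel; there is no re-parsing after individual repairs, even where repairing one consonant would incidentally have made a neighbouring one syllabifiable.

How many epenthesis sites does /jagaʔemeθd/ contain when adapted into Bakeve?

After substitution the input is /nagaʔemeθd/.
The unsyllabifiable consonants are /d/; each receives one epenthetic vowel.

1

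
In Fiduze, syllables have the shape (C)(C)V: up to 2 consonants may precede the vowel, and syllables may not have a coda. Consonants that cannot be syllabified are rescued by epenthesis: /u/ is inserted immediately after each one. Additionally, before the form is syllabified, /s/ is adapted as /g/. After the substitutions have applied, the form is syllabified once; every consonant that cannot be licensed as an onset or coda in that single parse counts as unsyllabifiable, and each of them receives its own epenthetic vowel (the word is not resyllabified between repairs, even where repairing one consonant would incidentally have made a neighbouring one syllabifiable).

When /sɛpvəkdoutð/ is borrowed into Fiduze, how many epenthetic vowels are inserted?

After substitution the input is /gɛpvəkdoutð/.
The unsyllabifiable consonants are /t/, /ð/; each receives one epenthetic vowel.

2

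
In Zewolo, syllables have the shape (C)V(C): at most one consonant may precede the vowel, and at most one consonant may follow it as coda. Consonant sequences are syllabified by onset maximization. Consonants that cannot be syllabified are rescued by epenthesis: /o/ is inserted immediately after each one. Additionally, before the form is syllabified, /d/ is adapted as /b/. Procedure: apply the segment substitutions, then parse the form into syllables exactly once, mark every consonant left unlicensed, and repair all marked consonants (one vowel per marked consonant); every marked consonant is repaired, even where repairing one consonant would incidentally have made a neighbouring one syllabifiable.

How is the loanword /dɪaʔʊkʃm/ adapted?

Substitution: /d/ → /b/, giving /bɪaʔʊkʃm/.
Syllabifying with onset maximization leaves /ʃ/, /m/ stranded (at most one coda consonant is licensed; onsets are limited to one consonant).
Epenthesis after each stranded consonant: /ʃ/ → /ʃo/, /m/ → /mo/.

bɪaʔʊkʃomo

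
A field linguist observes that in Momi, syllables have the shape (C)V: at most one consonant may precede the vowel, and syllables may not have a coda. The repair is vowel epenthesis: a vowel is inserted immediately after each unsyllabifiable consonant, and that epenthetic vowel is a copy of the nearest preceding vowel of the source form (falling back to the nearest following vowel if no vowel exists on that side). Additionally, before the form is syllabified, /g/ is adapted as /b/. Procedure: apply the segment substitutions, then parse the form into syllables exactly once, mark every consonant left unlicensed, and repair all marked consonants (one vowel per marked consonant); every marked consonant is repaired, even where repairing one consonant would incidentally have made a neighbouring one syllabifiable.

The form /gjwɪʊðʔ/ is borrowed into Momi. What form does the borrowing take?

Substitution: /g/ → /b/, giving /bjwɪʊðʔ/.
The consonants /b/, /j/, /ð/, /ʔ/ cannot be parsed into a legal (C)V syllable (no codas are permitted; onsets are limited to one consonant).
Inserting the epenthetic vowel yields /b/ → /bɪ/, /j/ → /jɪ/, /ð/ → /ðʊ/, /ʔ/ → /ʔʊ/.

bɪjɪwɪʊðʊʔʊ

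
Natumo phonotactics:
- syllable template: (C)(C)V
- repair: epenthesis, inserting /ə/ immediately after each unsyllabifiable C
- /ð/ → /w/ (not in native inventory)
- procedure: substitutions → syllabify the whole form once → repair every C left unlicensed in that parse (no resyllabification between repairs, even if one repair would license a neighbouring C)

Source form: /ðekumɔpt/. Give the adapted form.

wekumɔpətə

Substitution: /ð/ → /w/, giving /wekumɔpt/.
Under (C)(C)V, the unsyllabifiable consonants are /p/, /t/ (no codas are permitted; onsets may contain at most 2 consonants).
Each unlicensed consonant becomes the onset of a new syllable: /p/ → /pə/, /t/ → /tə/.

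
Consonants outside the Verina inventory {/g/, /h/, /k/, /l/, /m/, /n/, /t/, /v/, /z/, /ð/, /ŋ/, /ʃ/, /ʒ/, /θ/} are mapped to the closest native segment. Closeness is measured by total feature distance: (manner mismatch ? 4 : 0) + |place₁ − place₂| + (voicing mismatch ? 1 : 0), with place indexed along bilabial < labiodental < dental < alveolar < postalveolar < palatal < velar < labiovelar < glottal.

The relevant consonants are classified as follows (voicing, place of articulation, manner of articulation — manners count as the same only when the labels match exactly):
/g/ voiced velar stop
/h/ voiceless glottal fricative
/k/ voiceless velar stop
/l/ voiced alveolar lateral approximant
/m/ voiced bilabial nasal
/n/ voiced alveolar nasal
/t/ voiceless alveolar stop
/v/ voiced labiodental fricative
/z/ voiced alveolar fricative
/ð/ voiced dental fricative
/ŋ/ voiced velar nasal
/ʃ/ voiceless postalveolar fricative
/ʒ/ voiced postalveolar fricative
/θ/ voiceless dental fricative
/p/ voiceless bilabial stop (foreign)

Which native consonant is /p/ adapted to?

t

/t/ is closest: same manner (stop), place distance 3 (bilabial→alveolar), same voicing; total 3. Next closest is /m/ at distance 5.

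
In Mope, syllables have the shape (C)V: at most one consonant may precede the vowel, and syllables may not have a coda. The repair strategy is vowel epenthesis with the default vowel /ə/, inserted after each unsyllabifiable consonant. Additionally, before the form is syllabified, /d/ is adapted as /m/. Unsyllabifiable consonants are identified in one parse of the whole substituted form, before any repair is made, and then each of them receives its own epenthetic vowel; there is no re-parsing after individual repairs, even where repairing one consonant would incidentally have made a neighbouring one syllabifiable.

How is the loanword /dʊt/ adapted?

mʊtə

Substitution: /d/ → /m/, giving /mʊt/.
Under (C)V, the unsyllabifiable consonants are /t/ (no codas are permitted; onsets are limited to one consonant).
Each unlicensed consonant becomes the onset of a new syllable: /t/ → /tə/.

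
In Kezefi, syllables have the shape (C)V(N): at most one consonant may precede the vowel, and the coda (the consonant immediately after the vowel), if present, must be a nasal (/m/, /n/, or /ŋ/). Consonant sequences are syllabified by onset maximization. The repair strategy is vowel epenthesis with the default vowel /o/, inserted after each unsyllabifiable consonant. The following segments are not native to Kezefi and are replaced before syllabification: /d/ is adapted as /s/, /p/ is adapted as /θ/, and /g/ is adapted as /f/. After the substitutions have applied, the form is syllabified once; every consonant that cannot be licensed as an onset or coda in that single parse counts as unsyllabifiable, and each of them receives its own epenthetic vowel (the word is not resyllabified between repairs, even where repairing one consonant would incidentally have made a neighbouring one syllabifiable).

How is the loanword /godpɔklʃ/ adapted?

Substitution: /g/ → /f/, /d/ → /s/, /p/ → /θ/, giving /fosθɔklʃ/.
The consonants /s/, /k/, /l/, /ʃ/ cannot be parsed into a legal (C)V(N) syllable (only a nasal (/m/, /n/, or /ŋ/) is licensed in coda position; onsets are limited to one consonant).
Inserting the epenthetic vowel yields /s/ → /so/, /k/ → /ko/, /l/ → /lo/, /ʃ/ → /ʃo/.

fosoθɔkoloʃo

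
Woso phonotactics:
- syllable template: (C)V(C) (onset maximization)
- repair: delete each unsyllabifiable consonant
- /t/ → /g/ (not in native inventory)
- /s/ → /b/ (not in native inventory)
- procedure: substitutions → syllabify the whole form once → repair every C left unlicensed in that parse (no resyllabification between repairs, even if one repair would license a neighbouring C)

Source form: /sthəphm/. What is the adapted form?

Substitution: /s/ → /b/, /t/ → /g/, giving /bghəphm/.
The consonants /b/, /g/, /h/, /m/ cannot be parsed into a legal (C)V(C) syllable (at most one coda consonant is licensed; onsets are limited to one consonant).
Each unlicensed consonant is deleted: /b/, /g/, /h/, /m/.

həp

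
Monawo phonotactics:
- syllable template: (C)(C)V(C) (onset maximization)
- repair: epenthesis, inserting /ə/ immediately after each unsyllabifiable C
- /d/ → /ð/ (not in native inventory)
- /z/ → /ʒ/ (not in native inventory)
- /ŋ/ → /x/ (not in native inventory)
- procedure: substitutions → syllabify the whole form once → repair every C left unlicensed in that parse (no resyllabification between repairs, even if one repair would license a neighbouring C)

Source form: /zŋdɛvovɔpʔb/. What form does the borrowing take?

Substitution: /z/ → /ʒ/, /ŋ/ → /x/, /d/ → /ð/, giving /ʒxðɛvovɔpʔb/.
Syllabifying with onset maximization leaves /ʒ/, /ʔ/, /b/ stranded (at most one coda consonant is licensed; onsets may contain at most 2 consonants).
Epenthesis after each stranded consonant: /ʒ/ → /ʒə/, /ʔ/ → /ʔə/, /b/ → /bə/.

ʒəxðɛvovɔpʔəbə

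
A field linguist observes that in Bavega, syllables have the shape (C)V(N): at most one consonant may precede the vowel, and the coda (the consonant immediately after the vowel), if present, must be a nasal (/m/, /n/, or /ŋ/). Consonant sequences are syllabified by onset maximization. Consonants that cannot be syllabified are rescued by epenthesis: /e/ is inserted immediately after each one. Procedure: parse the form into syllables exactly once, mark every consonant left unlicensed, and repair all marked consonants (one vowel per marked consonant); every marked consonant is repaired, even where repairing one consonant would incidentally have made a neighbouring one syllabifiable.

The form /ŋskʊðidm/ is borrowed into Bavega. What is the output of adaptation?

ŋesekʊðideme

Syllabifying with onset maximization leaves /ŋ/, /s/, /d/, /m/ stranded (only a nasal (/m/, /n/, or /ŋ/) is licensed in coda position; onsets are limited to one consonant).
Epenthesis after each stranded consonant: /ŋ/ → /ŋe/, /s/ → /se/, /d/ → /de/, /m/ → /me/.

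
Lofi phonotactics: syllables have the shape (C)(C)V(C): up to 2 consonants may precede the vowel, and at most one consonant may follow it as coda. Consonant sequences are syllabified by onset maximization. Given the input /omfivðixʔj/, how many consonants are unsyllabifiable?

2

Syllabifying with onset maximization leaves /ʔ/, /j/ stranded (at most one coda consonant is licensed; onsets may contain at most 2 consonants).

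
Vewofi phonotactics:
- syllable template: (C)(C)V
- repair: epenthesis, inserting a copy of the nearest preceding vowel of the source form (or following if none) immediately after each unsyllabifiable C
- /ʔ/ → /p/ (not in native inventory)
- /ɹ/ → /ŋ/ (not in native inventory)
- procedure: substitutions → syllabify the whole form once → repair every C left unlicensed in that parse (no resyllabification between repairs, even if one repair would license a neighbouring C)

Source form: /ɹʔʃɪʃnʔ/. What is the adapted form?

Substitution: /ɹ/ → /ŋ/, /ʔ/ → /p/, giving /ŋpʃɪʃnp/.
Syllabifying with onset maximization leaves /ŋ/, /ʃ/, /n/, /p/ stranded (no codas are permitted; onsets may contain at most 2 consonants).
Each unlicensed consonant becomes the onset of a new syllable: /ŋ/ → /ŋɪ/, /ʃ/ → /ʃɪ/, /n/ → /nɪ/, /p/ → /pɪ/.

ŋɪpʃɪʃɪnɪpɪ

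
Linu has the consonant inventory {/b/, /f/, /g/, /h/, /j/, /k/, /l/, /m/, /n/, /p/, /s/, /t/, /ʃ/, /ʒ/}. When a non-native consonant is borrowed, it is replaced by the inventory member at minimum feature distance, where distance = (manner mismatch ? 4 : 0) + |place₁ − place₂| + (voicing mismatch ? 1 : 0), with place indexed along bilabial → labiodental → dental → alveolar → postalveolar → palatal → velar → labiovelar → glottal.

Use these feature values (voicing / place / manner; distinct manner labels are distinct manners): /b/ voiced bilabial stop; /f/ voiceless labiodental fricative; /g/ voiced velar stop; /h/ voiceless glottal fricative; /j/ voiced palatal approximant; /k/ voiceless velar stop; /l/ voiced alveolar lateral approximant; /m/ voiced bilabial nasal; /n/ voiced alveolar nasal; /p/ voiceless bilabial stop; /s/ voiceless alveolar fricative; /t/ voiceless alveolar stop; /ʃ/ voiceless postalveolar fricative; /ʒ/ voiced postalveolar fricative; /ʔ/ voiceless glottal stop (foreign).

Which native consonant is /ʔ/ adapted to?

/k/ is closest: same manner (stop), place distance 2 (glottal→velar), same voicing; total 2. Next closest is /g/ at distance 3.

k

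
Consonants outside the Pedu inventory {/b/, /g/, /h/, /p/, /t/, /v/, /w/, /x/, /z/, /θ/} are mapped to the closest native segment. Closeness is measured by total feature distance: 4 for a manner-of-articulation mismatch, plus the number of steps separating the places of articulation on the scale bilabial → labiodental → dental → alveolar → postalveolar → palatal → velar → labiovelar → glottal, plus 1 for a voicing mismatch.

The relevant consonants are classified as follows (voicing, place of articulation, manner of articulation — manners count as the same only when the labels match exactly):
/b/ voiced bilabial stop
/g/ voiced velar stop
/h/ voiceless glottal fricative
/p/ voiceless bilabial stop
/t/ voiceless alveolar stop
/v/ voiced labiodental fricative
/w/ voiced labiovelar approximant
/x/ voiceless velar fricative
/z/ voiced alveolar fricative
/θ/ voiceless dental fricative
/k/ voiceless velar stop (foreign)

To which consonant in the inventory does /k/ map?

g

/g/ is closest: same manner (stop), place distance 0 (velar→velar), voicing differs (+1); total 1. Next closest is /t/ at distance 3.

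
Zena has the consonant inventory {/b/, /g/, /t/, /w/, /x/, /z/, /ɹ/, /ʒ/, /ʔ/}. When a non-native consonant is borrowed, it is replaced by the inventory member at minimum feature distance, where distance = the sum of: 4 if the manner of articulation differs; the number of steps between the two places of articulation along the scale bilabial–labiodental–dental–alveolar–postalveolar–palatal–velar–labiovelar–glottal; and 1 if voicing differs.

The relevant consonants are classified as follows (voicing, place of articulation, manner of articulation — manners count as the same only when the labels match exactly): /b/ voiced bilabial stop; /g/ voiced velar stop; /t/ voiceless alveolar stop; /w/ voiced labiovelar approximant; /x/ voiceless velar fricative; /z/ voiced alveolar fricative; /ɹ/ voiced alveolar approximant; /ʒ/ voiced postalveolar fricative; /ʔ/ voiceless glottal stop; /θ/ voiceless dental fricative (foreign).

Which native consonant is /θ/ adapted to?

/z/ is closest: same manner (fricative), place distance 1 (dental→alveolar), voicing differs (+1); total 2. Next closest is /ʒ/ at distance 3.

z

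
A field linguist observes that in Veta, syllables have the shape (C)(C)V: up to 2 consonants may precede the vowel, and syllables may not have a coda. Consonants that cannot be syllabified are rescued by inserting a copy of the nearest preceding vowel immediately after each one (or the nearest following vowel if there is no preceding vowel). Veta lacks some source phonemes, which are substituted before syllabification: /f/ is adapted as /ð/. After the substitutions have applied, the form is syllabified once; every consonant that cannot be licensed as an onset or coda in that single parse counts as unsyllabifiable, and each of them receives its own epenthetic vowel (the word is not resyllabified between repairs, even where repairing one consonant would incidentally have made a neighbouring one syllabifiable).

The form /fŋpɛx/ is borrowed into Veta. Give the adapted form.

ðɛŋpɛxɛ

Substitution: /f/ → /ð/, giving /ðŋpɛx/.
Under (C)(C)V, the unsyllabifiable consonants are /ð/, /x/ (no codas are permitted; onsets may contain at most 2 consonants).
Inserting the epenthetic vowel yields /ð/ → /ðɛ/, /x/ → /xɛ/.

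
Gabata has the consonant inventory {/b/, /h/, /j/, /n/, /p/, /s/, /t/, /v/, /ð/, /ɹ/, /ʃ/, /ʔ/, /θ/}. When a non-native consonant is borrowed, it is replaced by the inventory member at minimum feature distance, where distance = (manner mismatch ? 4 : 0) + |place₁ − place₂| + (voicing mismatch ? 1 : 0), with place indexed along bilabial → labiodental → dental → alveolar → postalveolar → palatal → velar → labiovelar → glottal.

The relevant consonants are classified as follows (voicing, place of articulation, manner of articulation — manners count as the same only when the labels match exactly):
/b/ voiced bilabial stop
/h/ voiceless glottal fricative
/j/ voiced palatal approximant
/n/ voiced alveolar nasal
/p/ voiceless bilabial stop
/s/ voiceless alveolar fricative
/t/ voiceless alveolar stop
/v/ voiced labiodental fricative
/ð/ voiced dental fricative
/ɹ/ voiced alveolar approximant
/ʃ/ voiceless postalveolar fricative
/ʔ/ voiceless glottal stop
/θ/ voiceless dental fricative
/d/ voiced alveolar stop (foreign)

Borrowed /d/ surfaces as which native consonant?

/t/ is closest: same manner (stop), place distance 0 (alveolar→alveolar), voicing differs (+1); total 1. Next closest is /b/ at distance 3.

t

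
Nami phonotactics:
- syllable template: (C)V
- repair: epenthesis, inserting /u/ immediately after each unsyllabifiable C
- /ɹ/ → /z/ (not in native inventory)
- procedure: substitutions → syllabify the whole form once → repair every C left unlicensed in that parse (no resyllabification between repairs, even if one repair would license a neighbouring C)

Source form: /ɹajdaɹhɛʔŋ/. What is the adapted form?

zajudazuhɛʔuŋu

Substitution: /ɹ/ → /z/, giving /zajdazhɛʔŋ/.
Syllabifying with onset maximization leaves /j/, /z/, /ʔ/, /ŋ/ stranded (no codas are permitted; onsets are limited to one consonant).
Epenthesis after each stranded consonant: /j/ → /ju/, /z/ → /zu/, /ʔ/ → /ʔu/, /ŋ/ → /ŋu/.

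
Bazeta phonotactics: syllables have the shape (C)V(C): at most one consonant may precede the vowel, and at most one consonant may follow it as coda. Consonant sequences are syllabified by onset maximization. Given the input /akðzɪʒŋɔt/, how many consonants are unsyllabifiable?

1

The consonants /ð/ cannot be parsed into a legal (C)V(C) syllable (at most one coda consonant is licensed; onsets are limited to one consonant).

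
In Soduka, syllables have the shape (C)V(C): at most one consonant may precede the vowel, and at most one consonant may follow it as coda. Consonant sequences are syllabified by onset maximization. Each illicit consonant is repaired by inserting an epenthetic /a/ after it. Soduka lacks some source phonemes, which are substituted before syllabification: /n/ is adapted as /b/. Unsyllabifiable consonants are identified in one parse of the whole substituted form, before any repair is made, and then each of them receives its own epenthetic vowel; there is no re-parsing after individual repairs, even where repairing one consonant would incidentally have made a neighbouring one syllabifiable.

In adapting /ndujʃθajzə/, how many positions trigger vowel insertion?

After substitution the input is /bdujʃθajzə/.
The unsyllabifiable consonants are /b/, /ʃ/; each receives one epenthetic vowel.

2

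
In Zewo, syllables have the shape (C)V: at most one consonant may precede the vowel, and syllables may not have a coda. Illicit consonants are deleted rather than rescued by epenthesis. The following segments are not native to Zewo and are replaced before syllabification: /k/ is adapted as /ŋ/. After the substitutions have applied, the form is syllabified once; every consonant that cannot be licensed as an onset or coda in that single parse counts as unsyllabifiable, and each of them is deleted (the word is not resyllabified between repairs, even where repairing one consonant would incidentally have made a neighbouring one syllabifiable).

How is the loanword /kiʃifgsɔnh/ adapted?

Substitution: /k/ → /ŋ/, giving /ŋiʃifgsɔnh/.
Under (C)V, the unsyllabifiable consonants are /f/, /g/, /n/, /h/ (no codas are permitted; onsets are limited to one consonant).
Each unlicensed consonant is deleted: /f/, /g/, /n/, /h/.

ŋiʃisɔ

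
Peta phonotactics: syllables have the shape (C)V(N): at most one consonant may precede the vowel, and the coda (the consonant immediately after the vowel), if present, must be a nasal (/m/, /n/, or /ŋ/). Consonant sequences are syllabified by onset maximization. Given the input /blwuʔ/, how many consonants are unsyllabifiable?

Under (C)V(N), the unsyllabifiable consonants are /b/, /l/, /ʔ/ (only a nasal (/m/, /n/, or /ŋ/) is licensed in coda position; onsets are limited to one consonant).

3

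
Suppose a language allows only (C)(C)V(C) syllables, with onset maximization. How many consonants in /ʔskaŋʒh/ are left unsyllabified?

Under (C)(C)V(C), the unsyllabifiable consonants are /ʔ/, /ʒ/, /h/ (at most one coda consonant is licensed; onsets may contain at most 2 consonants).

3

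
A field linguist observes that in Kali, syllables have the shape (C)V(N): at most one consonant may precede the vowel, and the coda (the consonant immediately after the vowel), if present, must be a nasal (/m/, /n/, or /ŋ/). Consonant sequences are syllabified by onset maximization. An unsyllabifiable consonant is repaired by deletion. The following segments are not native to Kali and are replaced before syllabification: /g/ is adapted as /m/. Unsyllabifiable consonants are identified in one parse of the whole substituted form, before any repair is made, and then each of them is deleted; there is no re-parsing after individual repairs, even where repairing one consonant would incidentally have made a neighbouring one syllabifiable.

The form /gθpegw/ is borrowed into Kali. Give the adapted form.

pem

Substitution: /g/ → /m/, giving /mθpemw/.
Under (C)V(N), the unsyllabifiable consonants are /m/, /θ/, /w/ (only a nasal (/m/, /n/, or /ŋ/) is licensed in coda position; onsets are limited to one consonant).
Deletion applies to /m/, /θ/, /w/.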